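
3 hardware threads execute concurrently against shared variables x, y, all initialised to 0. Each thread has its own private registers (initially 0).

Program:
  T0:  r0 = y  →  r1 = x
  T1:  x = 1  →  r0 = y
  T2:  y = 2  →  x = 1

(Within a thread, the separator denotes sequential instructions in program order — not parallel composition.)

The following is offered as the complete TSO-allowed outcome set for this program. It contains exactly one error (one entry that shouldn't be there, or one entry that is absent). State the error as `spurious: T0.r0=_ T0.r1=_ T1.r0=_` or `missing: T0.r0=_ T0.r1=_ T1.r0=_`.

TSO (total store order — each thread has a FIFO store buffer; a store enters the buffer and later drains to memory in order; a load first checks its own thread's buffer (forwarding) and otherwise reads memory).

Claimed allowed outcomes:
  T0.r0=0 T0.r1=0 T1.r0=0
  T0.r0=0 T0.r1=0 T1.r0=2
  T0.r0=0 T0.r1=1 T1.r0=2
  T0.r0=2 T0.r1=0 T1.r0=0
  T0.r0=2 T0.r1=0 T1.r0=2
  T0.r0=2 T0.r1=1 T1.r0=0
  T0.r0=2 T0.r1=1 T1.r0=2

outcome vector order: (T0.r0,T0.r1,T1.r0)
TSO: 8 outcomes — {000 002 010 012 200 202 210 212}
TSO∖claimed = {010}

missing: T0.r0=0 T0.r1=1 T1.r0=0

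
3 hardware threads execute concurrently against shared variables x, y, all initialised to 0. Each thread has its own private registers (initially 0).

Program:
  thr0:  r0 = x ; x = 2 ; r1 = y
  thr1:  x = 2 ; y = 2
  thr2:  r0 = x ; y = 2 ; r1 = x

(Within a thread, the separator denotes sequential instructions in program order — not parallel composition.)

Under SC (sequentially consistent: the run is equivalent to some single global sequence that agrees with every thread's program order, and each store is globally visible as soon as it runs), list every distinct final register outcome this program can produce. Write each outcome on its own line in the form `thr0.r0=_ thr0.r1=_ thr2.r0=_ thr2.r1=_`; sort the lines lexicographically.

thr0.r0=0 thr0.r1=0 thr2.r0=0 thr2.r1=2
thr0.r0=0 thr0.r1=0 thr2.r0=2 thr2.r1=2
thr0.r0=0 thr0.r1=2 thr2.r0=0 thr2.r1=0
thr0.r0=0 thr0.r1=2 thr2.r0=0 thr2.r1=2
thr0.r0=0 thr0.r1=2 thr2.r0=2 thr2.r1=2
thr0.r0=2 thr0.r1=0 thr2.r0=0 thr2.r1=2
thr0.r0=2 thr0.r1=0 thr2.r0=2 thr2.r1=2
thr0.r0=2 thr0.r1=2 thr2.r0=0 thr2.r1=0
thr0.r0=2 thr0.r1=2 thr2.r0=0 thr2.r1=2
thr0.r0=2 thr0.r1=2 thr2.r0=2 thr2.r1=2

outcome vector order: (thr0.r0,thr0.r1,thr2.r0,thr2.r1)
|SC outcomes| = 10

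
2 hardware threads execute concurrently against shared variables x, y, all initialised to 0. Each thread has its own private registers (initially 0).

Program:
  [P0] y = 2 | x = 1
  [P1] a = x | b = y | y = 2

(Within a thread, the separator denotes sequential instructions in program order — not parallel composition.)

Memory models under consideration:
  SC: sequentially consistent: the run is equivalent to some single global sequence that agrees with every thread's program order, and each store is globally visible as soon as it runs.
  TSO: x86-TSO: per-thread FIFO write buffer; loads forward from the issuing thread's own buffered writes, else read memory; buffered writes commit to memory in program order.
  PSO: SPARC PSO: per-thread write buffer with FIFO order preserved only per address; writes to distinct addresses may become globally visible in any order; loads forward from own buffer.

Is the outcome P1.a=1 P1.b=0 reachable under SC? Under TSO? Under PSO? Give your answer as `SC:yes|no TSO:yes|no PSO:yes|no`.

SC:no TSO:no PSO:yes

outcome vector order: (P1.a,P1.b)
SC (3): 00; 02; 12
TSO (3): 00; 02; 12
PSO (4): 00; 02; 10; 12
target 10 ∈ {PSO}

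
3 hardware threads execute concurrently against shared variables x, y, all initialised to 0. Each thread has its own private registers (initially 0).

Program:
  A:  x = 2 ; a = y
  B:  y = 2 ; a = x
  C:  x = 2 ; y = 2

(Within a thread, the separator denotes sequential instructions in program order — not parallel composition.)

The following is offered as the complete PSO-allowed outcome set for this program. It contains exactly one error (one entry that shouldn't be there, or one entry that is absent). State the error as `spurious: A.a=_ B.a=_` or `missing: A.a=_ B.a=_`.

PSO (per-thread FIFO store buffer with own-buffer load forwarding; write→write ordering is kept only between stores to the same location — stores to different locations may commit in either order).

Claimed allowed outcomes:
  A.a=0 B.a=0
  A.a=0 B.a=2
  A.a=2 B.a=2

missing: A.a=2 B.a=0

outcome vector order: (A.a,B.a)
PSO (4): (0,0), (0,2), (2,0), (2,2)
PSO∖claimed = {(2,0)}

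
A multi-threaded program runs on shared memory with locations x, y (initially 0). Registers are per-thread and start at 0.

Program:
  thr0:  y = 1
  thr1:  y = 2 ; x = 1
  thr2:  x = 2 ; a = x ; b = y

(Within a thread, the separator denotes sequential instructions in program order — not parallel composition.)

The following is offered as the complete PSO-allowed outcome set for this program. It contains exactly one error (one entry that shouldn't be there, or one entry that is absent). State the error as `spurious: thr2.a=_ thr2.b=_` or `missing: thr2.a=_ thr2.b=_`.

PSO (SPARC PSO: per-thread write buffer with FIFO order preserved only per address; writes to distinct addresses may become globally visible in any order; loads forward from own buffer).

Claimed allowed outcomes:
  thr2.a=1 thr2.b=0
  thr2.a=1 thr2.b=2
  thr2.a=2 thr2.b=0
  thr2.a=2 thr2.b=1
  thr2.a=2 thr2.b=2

missing: thr2.a=1 thr2.b=1

outcome vector order: (thr2.a,thr2.b)
PSO: 6 outcomes — {(1,0); (1,1); (1,2); (2,0); (2,1); (2,2)}
PSO∖claimed = {(1,1)}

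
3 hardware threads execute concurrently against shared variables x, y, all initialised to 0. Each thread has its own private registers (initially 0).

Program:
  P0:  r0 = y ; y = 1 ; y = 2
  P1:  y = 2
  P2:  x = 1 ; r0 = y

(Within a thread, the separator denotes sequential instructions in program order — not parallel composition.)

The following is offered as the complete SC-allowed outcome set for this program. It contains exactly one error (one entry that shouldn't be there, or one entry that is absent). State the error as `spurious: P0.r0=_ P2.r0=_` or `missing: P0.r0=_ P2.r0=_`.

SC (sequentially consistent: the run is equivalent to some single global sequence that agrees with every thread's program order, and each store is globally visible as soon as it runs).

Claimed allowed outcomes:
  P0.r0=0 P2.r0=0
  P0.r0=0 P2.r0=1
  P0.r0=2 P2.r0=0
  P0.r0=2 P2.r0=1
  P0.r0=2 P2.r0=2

missing: P0.r0=0 P2.r0=2

outcome vector order: (P0.r0,P2.r0)
[SC] allowed = {(0,0), (0,1), (0,2), (2,0), (2,1), (2,2)}
SC∖claimed = {(0,2)}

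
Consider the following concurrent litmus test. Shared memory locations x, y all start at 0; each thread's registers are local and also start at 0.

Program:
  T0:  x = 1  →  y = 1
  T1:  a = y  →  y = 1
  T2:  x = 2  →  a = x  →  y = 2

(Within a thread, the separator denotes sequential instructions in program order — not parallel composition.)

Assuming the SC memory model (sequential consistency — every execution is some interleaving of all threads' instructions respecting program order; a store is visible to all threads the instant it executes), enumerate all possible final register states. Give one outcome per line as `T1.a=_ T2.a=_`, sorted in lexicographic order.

T1.a=0 T2.a=1
T1.a=0 T2.a=2
T1.a=1 T2.a=1
T1.a=1 T2.a=2
T1.a=2 T2.a=1
T1.a=2 T2.a=2

outcome vector order: (T1.a,T2.a)
|SC outcomes| = 6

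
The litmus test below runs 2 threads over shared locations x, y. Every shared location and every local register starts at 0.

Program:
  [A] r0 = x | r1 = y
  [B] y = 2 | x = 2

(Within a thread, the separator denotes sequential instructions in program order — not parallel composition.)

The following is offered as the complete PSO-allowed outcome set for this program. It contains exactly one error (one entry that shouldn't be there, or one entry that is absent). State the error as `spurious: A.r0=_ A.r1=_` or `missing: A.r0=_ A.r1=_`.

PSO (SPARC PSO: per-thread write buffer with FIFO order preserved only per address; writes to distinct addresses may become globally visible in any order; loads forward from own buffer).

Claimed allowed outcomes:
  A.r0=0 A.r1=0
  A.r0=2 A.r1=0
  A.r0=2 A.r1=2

outcome vector order: (A.r0,A.r1)
under PSO → 00; 02; 20; 22
PSO∖claimed = {02}

missing: A.r0=0 A.r1=2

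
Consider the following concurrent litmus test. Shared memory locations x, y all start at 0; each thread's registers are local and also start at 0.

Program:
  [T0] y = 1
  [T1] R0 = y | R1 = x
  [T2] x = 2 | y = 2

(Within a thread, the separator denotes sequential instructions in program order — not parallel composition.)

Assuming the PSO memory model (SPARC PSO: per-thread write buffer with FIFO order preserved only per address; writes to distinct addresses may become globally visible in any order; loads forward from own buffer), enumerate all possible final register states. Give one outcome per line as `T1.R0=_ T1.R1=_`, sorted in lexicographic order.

outcome vector order: (T1.R0,T1.R1)
|PSO outcomes| = 6

T1.R0=0 T1.R1=0
T1.R0=0 T1.R1=2
T1.R0=1 T1.R1=0
T1.R0=1 T1.R1=2
T1.R0=2 T1.R1=0
T1.R0=2 T1.R1=2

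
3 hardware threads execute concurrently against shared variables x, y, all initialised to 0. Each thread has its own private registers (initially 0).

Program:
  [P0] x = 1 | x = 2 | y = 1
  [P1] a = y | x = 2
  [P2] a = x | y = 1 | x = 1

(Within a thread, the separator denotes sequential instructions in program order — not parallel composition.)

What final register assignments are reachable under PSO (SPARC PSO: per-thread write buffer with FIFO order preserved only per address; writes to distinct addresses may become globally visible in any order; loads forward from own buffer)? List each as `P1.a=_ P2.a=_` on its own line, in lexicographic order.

P1.a=0 P2.a=0
P1.a=0 P2.a=1
P1.a=0 P2.a=2
P1.a=1 P2.a=0
P1.a=1 P2.a=1
P1.a=1 P2.a=2

outcome vector order: (P1.a,P2.a)
|PSO outcomes| = 6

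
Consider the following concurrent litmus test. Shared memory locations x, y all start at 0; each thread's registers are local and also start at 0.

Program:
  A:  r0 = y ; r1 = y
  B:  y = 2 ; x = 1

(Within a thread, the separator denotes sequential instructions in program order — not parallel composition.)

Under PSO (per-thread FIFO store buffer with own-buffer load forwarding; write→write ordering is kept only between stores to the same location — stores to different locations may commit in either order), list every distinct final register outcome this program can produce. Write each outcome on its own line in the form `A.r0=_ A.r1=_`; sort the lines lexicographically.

A.r0=0 A.r1=0
A.r0=0 A.r1=2
A.r0=2 A.r1=2

outcome vector order: (A.r0,A.r1)
|PSO outcomes| = 3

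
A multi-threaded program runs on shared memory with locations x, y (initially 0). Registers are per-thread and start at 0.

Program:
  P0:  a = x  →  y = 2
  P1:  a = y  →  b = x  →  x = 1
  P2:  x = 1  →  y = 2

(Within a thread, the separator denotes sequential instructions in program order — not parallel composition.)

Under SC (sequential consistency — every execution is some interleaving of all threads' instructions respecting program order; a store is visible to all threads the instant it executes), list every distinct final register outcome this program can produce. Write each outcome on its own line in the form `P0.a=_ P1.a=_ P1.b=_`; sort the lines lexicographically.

outcome vector order: (P0.a,P1.a,P1.b)
|SC outcomes| = 7

P0.a=0 P1.a=0 P1.b=0
P0.a=0 P1.a=0 P1.b=1
P0.a=0 P1.a=2 P1.b=0
P0.a=0 P1.a=2 P1.b=1
P0.a=1 P1.a=0 P1.b=0
P0.a=1 P1.a=0 P1.b=1
P0.a=1 P1.a=2 P1.b=1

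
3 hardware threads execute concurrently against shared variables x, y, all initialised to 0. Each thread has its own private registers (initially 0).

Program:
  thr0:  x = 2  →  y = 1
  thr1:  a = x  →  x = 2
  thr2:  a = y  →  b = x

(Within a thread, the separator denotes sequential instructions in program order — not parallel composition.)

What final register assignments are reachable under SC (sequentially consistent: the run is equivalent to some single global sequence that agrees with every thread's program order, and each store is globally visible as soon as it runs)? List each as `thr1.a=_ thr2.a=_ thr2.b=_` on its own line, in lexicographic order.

thr1.a=0 thr2.a=0 thr2.b=0
thr1.a=0 thr2.a=0 thr2.b=2
thr1.a=0 thr2.a=1 thr2.b=2
thr1.a=2 thr2.a=0 thr2.b=0
thr1.a=2 thr2.a=0 thr2.b=2
thr1.a=2 thr2.a=1 thr2.b=2

outcome vector order: (thr1.a,thr2.a,thr2.b)
|SC outcomes| = 6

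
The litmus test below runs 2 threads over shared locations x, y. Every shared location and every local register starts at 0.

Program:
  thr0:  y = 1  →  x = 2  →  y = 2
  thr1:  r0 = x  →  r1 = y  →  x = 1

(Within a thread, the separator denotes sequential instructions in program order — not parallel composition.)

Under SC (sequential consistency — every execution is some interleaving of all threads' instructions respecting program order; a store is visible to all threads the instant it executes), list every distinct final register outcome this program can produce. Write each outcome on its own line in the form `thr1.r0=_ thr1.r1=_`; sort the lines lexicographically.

thr1.r0=0 thr1.r1=0
thr1.r0=0 thr1.r1=1
thr1.r0=0 thr1.r1=2
thr1.r0=2 thr1.r1=1
thr1.r0=2 thr1.r1=2

outcome vector order: (thr1.r0,thr1.r1)
|SC outcomes| = 5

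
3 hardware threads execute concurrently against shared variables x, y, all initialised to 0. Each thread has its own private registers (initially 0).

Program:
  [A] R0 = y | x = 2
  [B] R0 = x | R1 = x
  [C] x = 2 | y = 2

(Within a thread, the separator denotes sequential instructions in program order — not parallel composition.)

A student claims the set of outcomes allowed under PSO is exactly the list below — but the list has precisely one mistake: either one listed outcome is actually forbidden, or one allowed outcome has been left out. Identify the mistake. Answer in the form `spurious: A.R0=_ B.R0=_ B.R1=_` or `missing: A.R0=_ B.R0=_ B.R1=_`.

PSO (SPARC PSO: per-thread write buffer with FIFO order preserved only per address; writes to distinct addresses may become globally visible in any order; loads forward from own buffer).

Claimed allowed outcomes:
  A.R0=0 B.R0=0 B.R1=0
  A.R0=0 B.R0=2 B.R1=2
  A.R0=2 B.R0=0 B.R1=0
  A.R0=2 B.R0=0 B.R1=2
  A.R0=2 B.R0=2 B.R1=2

outcome vector order: (A.R0,B.R0,B.R1)
under PSO → 000; 002; 022; 200; 202; 222
PSO∖claimed = {002}

missing: A.R0=0 B.R0=0 B.R1=2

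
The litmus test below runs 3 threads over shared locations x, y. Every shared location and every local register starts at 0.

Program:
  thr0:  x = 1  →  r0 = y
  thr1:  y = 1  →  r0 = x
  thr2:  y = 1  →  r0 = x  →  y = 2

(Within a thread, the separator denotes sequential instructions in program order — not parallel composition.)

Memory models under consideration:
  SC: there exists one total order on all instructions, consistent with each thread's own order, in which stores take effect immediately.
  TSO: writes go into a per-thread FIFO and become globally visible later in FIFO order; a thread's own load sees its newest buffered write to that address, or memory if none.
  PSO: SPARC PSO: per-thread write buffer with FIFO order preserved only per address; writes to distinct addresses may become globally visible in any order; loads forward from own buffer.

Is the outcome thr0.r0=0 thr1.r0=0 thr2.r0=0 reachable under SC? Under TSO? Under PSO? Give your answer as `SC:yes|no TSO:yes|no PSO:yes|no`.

outcome vector order: (thr0.r0,thr1.r0,thr2.r0)
SC (9): 011, 100, 101, 110, 111, 200, 201, 210, 211
TSO (12): 000, 001, 010, 011, 100, 101, 110, 111, 200, 201, 210, 211
PSO (12): 000, 001, 010, 011, 100, 101, 110, 111, 200, 201, 210, 211
target 000 ∈ {TSO,PSO}

SC:no TSO:yes PSO:yes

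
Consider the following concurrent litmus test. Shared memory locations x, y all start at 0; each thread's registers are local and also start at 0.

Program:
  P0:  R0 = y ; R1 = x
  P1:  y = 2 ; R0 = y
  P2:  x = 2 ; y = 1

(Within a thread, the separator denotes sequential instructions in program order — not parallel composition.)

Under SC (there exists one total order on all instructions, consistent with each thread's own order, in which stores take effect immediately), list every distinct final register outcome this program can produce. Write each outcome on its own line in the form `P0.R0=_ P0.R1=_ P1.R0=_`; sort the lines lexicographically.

P0.R0=0 P0.R1=0 P1.R0=1
P0.R0=0 P0.R1=0 P1.R0=2
P0.R0=0 P0.R1=2 P1.R0=1
P0.R0=0 P0.R1=2 P1.R0=2
P0.R0=1 P0.R1=2 P1.R0=1
P0.R0=1 P0.R1=2 P1.R0=2
P0.R0=2 P0.R1=0 P1.R0=1
P0.R0=2 P0.R1=0 P1.R0=2
P0.R0=2 P0.R1=2 P1.R0=1
P0.R0=2 P0.R1=2 P1.R0=2

outcome vector order: (P0.R0,P0.R1,P1.R0)
|SC outcomes| = 10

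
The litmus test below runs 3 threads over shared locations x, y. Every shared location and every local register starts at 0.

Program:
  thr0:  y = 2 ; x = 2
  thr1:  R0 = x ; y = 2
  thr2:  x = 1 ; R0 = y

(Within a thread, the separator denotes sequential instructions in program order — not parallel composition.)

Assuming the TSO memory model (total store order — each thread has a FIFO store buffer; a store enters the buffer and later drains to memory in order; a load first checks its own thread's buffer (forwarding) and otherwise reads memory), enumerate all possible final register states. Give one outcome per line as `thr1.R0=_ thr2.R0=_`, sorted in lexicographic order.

outcome vector order: (thr1.R0,thr2.R0)
|TSO outcomes| = 6

thr1.R0=0 thr2.R0=0
thr1.R0=0 thr2.R0=2
thr1.R0=1 thr2.R0=0
thr1.R0=1 thr2.R0=2
thr1.R0=2 thr2.R0=0
thr1.R0=2 thr2.R0=2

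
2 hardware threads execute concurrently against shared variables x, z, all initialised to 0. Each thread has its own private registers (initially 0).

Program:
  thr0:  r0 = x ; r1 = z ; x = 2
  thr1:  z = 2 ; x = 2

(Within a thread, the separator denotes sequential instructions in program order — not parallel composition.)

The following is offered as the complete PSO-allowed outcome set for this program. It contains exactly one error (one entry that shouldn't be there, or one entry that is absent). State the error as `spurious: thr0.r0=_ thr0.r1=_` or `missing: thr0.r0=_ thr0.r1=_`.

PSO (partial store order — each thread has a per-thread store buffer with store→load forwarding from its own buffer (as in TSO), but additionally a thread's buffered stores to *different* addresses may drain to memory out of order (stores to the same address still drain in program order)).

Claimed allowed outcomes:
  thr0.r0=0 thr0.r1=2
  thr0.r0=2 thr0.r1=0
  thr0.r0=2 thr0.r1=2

outcome vector order: (thr0.r0,thr0.r1)
PSO (4): (0,0) (0,2) (2,0) (2,2)
PSO∖claimed = {(0,0)}

missing: thr0.r0=0 thr0.r1=0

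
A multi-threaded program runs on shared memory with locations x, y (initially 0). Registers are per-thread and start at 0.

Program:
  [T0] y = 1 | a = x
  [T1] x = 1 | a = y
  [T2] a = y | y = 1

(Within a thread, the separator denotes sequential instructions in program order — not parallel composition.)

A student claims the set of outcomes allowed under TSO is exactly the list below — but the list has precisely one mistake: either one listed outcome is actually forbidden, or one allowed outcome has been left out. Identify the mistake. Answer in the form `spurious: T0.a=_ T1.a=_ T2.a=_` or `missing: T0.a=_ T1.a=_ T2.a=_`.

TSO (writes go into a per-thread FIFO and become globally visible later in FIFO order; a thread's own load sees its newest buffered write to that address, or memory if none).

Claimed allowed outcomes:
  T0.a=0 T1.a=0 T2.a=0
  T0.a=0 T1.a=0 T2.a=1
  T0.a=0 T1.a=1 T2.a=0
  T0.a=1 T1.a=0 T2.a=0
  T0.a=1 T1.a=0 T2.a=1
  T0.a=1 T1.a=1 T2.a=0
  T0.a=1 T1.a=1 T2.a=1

outcome vector order: (T0.a,T1.a,T2.a)
under TSO → 0/0/0 0/0/1 0/1/0 0/1/1 1/0/0 1/0/1 1/1/0 1/1/1
TSO∖claimed = {0/1/1}

missing: T0.a=0 T1.a=1 T2.a=1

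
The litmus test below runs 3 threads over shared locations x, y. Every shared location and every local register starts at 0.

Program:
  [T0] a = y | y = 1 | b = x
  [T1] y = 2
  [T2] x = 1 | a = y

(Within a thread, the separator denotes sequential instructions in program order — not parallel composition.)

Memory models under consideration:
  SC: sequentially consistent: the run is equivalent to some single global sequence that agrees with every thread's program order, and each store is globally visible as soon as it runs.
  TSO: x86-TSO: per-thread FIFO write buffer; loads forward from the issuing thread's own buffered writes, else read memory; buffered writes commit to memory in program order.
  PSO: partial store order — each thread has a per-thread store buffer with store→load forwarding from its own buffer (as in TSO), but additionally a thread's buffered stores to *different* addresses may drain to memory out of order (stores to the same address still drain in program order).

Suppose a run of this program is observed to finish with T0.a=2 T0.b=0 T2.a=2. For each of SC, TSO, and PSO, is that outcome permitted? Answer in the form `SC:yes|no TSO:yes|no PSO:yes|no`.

outcome vector order: (T0.a,T0.b,T2.a)
SC: 9 outcomes — {<0 0 1> <0 0 2> <0 1 0> <0 1 1> <0 1 2> <2 0 1> <2 1 0> <2 1 1> <2 1 2>}
TSO: 12 outcomes — {<0 0 0> <0 0 1> <0 0 2> <0 1 0> <0 1 1> <0 1 2> <2 0 0> <2 0 1> <2 0 2> <2 1 0> <2 1 1> <2 1 2>}
PSO: 12 outcomes — {<0 0 0> <0 0 1> <0 0 2> <0 1 0> <0 1 1> <0 1 2> <2 0 0> <2 0 1> <2 0 2> <2 1 0> <2 1 1> <2 1 2>}
target <2 0 2> ∈ {TSO,PSO}

SC:no TSO:yes PSO:yes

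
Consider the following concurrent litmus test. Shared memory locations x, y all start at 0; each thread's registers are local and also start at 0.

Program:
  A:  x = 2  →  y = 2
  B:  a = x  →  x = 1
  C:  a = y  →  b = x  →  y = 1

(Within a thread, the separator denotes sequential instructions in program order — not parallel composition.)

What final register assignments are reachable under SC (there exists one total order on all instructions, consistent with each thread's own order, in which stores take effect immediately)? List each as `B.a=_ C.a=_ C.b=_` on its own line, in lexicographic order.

B.a=0 C.a=0 C.b=0
B.a=0 C.a=0 C.b=1
B.a=0 C.a=0 C.b=2
B.a=0 C.a=2 C.b=1
B.a=0 C.a=2 C.b=2
B.a=2 C.a=0 C.b=0
B.a=2 C.a=0 C.b=1
B.a=2 C.a=0 C.b=2
B.a=2 C.a=2 C.b=1
B.a=2 C.a=2 C.b=2

outcome vector order: (B.a,C.a,C.b)
|SC outcomes| = 10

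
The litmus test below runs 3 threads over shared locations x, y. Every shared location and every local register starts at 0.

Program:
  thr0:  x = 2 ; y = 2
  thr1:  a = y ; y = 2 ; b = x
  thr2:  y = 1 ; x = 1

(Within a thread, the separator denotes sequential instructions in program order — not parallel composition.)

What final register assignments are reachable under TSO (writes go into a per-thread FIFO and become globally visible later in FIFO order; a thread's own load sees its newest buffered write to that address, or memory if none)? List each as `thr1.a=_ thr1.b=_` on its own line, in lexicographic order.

thr1.a=0 thr1.b=0
thr1.a=0 thr1.b=1
thr1.a=0 thr1.b=2
thr1.a=1 thr1.b=0
thr1.a=1 thr1.b=1
thr1.a=1 thr1.b=2
thr1.a=2 thr1.b=1
thr1.a=2 thr1.b=2

outcome vector order: (thr1.a,thr1.b)
|TSO outcomes| = 8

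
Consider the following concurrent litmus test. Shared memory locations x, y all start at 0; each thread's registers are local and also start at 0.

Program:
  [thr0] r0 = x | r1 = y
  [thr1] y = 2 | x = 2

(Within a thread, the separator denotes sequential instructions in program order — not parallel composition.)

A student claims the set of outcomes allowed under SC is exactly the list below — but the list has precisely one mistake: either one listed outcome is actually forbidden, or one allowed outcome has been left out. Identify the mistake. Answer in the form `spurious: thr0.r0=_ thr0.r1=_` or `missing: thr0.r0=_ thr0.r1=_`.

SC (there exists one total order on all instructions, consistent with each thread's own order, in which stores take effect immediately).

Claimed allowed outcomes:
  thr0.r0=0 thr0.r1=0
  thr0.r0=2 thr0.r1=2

missing: thr0.r0=0 thr0.r1=2

outcome vector order: (thr0.r0,thr0.r1)
SC: 3 outcomes — {<0 0> <0 2> <2 2>}
SC∖claimed = {<0 2>}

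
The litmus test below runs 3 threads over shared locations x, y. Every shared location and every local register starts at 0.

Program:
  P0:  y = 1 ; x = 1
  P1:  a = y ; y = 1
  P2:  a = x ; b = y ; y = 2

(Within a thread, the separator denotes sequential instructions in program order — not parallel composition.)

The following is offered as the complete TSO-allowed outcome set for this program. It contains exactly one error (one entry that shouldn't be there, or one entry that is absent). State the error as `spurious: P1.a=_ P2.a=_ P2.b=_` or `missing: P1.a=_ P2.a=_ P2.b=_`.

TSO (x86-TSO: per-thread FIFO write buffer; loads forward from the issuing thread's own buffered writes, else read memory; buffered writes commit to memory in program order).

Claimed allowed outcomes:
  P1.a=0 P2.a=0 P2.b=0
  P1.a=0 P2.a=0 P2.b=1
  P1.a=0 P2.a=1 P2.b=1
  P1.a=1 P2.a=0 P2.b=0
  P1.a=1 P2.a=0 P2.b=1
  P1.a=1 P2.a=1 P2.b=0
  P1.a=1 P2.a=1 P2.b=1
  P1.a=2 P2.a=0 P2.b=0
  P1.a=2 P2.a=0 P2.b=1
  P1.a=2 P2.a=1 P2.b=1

spurious: P1.a=1 P2.a=1 P2.b=0

outcome vector order: (P1.a,P2.a,P2.b)
TSO (9): 0/0/0; 0/0/1; 0/1/1; 1/0/0; 1/0/1; 1/1/1; 2/0/0; 2/0/1; 2/1/1
claimed∖TSO = {1/1/0}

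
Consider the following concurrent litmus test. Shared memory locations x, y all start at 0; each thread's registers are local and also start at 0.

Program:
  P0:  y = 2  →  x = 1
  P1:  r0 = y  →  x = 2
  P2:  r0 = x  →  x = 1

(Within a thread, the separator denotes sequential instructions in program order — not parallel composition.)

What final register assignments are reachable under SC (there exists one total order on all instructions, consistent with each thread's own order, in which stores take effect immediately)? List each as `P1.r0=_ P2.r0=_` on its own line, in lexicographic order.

P1.r0=0 P2.r0=0
P1.r0=0 P2.r0=1
P1.r0=0 P2.r0=2
P1.r0=2 P2.r0=0
P1.r0=2 P2.r0=1
P1.r0=2 P2.r0=2

outcome vector order: (P1.r0,P2.r0)
|SC outcomes| = 6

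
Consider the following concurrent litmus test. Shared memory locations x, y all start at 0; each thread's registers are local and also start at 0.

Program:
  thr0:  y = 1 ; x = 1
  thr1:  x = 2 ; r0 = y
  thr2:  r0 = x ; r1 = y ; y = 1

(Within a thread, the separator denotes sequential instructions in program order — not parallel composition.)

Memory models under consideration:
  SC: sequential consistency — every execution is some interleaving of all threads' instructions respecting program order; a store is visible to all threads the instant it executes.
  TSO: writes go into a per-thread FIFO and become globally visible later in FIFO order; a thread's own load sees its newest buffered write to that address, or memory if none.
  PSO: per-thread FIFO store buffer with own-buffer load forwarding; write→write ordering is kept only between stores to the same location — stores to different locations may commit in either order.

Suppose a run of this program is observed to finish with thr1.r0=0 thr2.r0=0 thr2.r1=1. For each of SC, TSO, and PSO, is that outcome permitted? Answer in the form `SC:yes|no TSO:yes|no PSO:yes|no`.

SC:yes TSO:yes PSO:yes

outcome vector order: (thr1.r0,thr2.r0,thr2.r1)
SC (10): <0 0 0> <0 0 1> <0 1 1> <0 2 0> <0 2 1> <1 0 0> <1 0 1> <1 1 1> <1 2 0> <1 2 1>
TSO (10): <0 0 0> <0 0 1> <0 1 1> <0 2 0> <0 2 1> <1 0 0> <1 0 1> <1 1 1> <1 2 0> <1 2 1>
PSO (12): <0 0 0> <0 0 1> <0 1 0> <0 1 1> <0 2 0> <0 2 1> <1 0 0> <1 0 1> <1 1 0> <1 1 1> <1 2 0> <1 2 1>
target <0 0 1> ∈ {SC,TSO,PSO}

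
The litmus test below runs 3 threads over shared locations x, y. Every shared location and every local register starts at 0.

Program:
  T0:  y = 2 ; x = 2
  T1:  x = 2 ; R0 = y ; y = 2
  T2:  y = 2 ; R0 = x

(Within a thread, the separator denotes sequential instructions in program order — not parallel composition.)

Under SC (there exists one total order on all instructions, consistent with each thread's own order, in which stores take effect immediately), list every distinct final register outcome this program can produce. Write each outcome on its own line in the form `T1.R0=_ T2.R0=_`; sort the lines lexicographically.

T1.R0=0 T2.R0=2
T1.R0=2 T2.R0=0
T1.R0=2 T2.R0=2

outcome vector order: (T1.R0,T2.R0)
|SC outcomes| = 3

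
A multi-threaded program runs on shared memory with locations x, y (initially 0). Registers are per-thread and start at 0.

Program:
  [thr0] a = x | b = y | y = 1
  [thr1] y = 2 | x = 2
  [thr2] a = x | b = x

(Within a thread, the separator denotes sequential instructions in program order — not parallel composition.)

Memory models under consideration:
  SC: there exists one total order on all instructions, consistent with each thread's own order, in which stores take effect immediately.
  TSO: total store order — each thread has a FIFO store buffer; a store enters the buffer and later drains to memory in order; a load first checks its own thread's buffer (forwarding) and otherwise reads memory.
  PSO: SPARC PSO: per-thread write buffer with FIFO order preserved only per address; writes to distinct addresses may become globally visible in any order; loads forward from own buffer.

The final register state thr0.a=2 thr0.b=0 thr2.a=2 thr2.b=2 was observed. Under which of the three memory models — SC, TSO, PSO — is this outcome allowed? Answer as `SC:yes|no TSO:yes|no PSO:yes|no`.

outcome vector order: (thr0.a,thr0.b,thr2.a,thr2.b)
under SC → (0,0,0,0); (0,0,0,2); (0,0,2,2); (0,2,0,0); (0,2,0,2); (0,2,2,2); (2,2,0,0); (2,2,0,2); (2,2,2,2)
under TSO → (0,0,0,0); (0,0,0,2); (0,0,2,2); (0,2,0,0); (0,2,0,2); (0,2,2,2); (2,2,0,0); (2,2,0,2); (2,2,2,2)
under PSO → (0,0,0,0); (0,0,0,2); (0,0,2,2); (0,2,0,0); (0,2,0,2); (0,2,2,2); (2,0,0,0); (2,0,0,2); (2,0,2,2); (2,2,0,0); (2,2,0,2); (2,2,2,2)
target (2,0,2,2) ∈ {PSO}

SC:no TSO:no PSO:yes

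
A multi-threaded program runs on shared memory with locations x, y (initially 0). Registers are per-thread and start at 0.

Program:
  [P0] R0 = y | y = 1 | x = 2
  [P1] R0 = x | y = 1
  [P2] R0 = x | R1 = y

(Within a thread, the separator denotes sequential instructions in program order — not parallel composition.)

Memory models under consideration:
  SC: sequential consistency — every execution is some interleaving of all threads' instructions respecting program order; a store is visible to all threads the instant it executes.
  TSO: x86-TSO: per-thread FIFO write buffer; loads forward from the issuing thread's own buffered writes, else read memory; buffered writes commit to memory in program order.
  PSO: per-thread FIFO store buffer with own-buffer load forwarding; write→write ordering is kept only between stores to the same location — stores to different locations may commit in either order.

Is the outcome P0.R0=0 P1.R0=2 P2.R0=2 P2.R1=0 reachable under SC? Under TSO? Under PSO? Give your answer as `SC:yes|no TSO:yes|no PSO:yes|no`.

SC:no TSO:no PSO:yes

outcome vector order: (P0.R0,P1.R0,P2.R0,P2.R1)
SC: 9 outcomes — {0/0/0/0 0/0/0/1 0/0/2/1 0/2/0/0 0/2/0/1 0/2/2/1 1/0/0/0 1/0/0/1 1/0/2/1}
TSO: 9 outcomes — {0/0/0/0 0/0/0/1 0/0/2/1 0/2/0/0 0/2/0/1 0/2/2/1 1/0/0/0 1/0/0/1 1/0/2/1}
PSO: 11 outcomes — {0/0/0/0 0/0/0/1 0/0/2/0 0/0/2/1 0/2/0/0 0/2/0/1 0/2/2/0 0/2/2/1 1/0/0/0 1/0/0/1 1/0/2/1}
target 0/2/2/0 ∈ {PSO}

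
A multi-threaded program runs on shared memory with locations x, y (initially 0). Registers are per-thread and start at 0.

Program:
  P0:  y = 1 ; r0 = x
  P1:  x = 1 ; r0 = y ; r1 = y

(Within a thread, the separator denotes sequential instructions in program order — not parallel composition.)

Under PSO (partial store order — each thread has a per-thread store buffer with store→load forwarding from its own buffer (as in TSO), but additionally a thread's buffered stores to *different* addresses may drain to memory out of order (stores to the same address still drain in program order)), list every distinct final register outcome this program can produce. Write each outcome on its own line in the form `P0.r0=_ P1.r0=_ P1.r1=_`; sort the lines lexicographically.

P0.r0=0 P1.r0=0 P1.r1=0
P0.r0=0 P1.r0=0 P1.r1=1
P0.r0=0 P1.r0=1 P1.r1=1
P0.r0=1 P1.r0=0 P1.r1=0
P0.r0=1 P1.r0=0 P1.r1=1
P0.r0=1 P1.r0=1 P1.r1=1

outcome vector order: (P0.r0,P1.r0,P1.r1)
|PSO outcomes| = 6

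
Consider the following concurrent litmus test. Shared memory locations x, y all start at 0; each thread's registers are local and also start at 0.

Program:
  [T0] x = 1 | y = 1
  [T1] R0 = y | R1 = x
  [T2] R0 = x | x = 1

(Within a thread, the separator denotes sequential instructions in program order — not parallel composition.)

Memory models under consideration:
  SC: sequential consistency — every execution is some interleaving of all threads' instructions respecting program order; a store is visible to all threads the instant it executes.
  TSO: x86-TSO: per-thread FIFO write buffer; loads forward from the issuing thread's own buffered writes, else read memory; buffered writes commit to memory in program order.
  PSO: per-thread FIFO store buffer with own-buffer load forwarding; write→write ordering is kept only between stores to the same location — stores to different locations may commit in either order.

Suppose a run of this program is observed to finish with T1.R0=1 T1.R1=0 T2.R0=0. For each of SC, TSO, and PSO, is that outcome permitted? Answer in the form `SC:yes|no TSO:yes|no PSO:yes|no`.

outcome vector order: (T1.R0,T1.R1,T2.R0)
[SC] allowed = {000, 001, 010, 011, 110, 111}
[TSO] allowed = {000, 001, 010, 011, 110, 111}
[PSO] allowed = {000, 001, 010, 011, 100, 101, 110, 111}
target 100 ∈ {PSO}

SC:no TSO:no PSO:yes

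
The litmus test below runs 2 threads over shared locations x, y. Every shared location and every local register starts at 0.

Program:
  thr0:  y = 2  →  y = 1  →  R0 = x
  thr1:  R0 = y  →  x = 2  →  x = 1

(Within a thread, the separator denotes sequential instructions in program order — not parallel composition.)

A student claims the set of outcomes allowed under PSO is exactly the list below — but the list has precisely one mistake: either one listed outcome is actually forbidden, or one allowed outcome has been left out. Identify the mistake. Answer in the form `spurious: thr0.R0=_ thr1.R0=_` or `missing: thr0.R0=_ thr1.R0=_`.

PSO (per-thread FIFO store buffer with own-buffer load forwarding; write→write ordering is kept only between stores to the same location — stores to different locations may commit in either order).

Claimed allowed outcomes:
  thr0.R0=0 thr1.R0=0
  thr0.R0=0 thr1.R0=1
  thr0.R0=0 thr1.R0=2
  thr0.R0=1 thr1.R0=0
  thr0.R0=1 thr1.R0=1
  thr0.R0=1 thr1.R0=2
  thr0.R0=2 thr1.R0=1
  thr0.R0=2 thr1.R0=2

outcome vector order: (thr0.R0,thr1.R0)
[PSO] allowed = {00; 01; 02; 10; 11; 12; 20; 21; 22}
PSO∖claimed = {20}

missing: thr0.R0=2 thr1.R0=0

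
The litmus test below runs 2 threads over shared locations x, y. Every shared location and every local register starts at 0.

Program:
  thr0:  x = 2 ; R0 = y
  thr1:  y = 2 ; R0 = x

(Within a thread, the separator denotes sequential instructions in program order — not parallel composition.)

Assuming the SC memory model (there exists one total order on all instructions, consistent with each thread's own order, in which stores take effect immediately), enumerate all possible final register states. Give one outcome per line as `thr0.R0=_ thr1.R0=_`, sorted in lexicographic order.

thr0.R0=0 thr1.R0=2
thr0.R0=2 thr1.R0=0
thr0.R0=2 thr1.R0=2

outcome vector order: (thr0.R0,thr1.R0)
|SC outcomes| = 3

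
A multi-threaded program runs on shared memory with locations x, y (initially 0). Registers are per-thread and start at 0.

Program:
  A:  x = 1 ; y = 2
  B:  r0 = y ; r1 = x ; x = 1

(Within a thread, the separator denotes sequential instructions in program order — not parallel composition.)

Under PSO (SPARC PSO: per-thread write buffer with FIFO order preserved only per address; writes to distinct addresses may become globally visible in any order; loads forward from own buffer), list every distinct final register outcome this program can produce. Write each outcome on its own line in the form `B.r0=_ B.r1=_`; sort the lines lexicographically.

outcome vector order: (B.r0,B.r1)
|PSO outcomes| = 4

B.r0=0 B.r1=0
B.r0=0 B.r1=1
B.r0=2 B.r1=0
B.r0=2 B.r1=1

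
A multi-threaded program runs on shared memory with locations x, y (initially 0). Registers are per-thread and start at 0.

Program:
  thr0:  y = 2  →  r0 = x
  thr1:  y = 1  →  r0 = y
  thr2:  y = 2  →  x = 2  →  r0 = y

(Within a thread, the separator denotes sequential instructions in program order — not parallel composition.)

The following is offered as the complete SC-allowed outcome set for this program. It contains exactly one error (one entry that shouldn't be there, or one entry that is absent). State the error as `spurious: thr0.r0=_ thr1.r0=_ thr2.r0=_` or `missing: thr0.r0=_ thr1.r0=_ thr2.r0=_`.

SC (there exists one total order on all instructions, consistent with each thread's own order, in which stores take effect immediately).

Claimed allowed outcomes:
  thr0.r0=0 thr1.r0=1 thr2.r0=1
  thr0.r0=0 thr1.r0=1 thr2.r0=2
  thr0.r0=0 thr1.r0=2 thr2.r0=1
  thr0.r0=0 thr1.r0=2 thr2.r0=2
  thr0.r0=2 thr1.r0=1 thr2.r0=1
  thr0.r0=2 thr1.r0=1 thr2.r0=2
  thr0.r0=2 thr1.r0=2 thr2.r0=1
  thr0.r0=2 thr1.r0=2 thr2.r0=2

spurious: thr0.r0=0 thr1.r0=2 thr2.r0=1

outcome vector order: (thr0.r0,thr1.r0,thr2.r0)
SC: 7 outcomes — {<0 1 1>, <0 1 2>, <0 2 2>, <2 1 1>, <2 1 2>, <2 2 1>, <2 2 2>}
claimed∖SC = {<0 2 1>}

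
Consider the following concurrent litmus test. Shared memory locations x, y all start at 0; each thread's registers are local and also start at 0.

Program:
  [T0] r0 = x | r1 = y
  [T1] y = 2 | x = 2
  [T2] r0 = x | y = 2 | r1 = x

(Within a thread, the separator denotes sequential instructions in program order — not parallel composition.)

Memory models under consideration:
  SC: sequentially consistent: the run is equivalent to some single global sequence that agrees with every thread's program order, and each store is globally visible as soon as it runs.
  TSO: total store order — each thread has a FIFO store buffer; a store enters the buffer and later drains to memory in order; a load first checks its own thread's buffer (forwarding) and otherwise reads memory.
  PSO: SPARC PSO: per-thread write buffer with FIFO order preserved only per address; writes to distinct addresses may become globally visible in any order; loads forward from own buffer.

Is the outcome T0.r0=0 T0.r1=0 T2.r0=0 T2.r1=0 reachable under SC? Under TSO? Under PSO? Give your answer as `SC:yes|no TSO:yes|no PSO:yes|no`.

SC:yes TSO:yes PSO:yes

outcome vector order: (T0.r0,T0.r1,T2.r0,T2.r1)
under SC → 0/0/0/0 0/0/0/2 0/0/2/2 0/2/0/0 0/2/0/2 0/2/2/2 2/2/0/0 2/2/0/2 2/2/2/2
under TSO → 0/0/0/0 0/0/0/2 0/0/2/2 0/2/0/0 0/2/0/2 0/2/2/2 2/2/0/0 2/2/0/2 2/2/2/2
under PSO → 0/0/0/0 0/0/0/2 0/0/2/2 0/2/0/0 0/2/0/2 0/2/2/2 2/0/0/0 2/0/0/2 2/0/2/2 2/2/0/0 2/2/0/2 2/2/2/2
target 0/0/0/0 ∈ {SC,TSO,PSO}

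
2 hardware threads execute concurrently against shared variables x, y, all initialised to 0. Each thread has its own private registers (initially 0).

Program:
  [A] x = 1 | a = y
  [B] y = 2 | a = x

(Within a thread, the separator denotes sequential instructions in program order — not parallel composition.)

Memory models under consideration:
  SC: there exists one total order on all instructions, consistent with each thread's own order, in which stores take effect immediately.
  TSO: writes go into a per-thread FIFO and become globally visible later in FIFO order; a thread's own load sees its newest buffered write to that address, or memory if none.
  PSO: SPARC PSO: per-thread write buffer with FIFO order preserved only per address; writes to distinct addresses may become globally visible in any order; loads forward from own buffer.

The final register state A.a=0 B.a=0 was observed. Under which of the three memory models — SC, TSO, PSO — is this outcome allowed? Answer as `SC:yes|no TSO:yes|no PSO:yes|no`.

SC:no TSO:yes PSO:yes

outcome vector order: (A.a,B.a)
SC (3): 0/1; 2/0; 2/1
TSO (4): 0/0; 0/1; 2/0; 2/1
PSO (4): 0/0; 0/1; 2/0; 2/1
target 0/0 ∈ {TSO,PSO}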